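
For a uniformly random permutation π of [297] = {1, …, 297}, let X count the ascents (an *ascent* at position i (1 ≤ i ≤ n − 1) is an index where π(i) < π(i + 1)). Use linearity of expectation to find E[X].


Write X = Σ X_I over i = 1, …, 296, with X_I the indicator of one ascent.
There are 296 indicators.
For each fixed i, the pair (π(i), π(i+1)) is a uniformly random ordered pair of distinct values from {1, …, 297}; by symmetry P[π(i) < π(i+1)] = 1/2.
By linearity: E[X] = 296 · (1/2) = (297 − 1) · (1/2) = 148 ≈ 148.00000.

E[X] = 148 = 148.00000.


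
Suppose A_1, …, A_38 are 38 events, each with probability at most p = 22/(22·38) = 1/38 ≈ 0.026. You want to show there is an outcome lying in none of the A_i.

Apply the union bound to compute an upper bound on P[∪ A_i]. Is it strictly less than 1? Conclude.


Union bound: P[∪_{i=1}^{38} A_i] ≤ Σ_i P[A_i] ≤ 38·p = 38·(1/38) = 1.
Numerically: 1 ≈ 1.000.
Is 1 < 1? NO.
Since the bound 1 is ≥ 1, the union bound is uninformative here; it does NOT by itself certify existence.

38·p = 1 ≈ 1.000; existence NOT certified by the union bound.


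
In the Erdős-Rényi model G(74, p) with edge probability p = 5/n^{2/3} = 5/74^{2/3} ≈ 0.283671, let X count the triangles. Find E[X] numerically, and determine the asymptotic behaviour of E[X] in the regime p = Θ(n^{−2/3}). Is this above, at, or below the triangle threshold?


Number of potential triangles: C(74, 3) = 64824.
Each occurs with probability p³ ≈ (0.283671)³ ≈ 2.28268809e-02.
By linearity: E[X] = C(74, 3)·p³ ≈ 64824 · 2.28268809e-02 ≈ 1479.729730.
Since α = 2/3 < 1, p = c/n^{2/3} ≫ 1/n is above the triangle threshold p ~ 1/n. Asymptotically E[X] ~ (c³/6)·n^{3(1−α)} = (5³/6)·n^{1} → ∞; triangles are abundant w.h.p.

E[X] ≈ 1479.729730; in regime p = Θ(1/n^{2/3}) E[X] diverges (above the triangle threshold p ~ 1/n).


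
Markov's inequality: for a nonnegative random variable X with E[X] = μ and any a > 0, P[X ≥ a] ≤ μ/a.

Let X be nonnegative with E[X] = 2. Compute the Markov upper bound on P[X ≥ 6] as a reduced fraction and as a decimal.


μ = E[X] = 2, a = 6.
Markov: P[X ≥ 6] ≤ μ/a = (2)/6 = 1/3.
Numerically: ≈ 0.333333.
(Since a = 6 > μ = 2.000000, the bound 1/3 is < 1 and informative.)

P[X ≥ 6] ≤ 1/3 ≈ 0.333333.


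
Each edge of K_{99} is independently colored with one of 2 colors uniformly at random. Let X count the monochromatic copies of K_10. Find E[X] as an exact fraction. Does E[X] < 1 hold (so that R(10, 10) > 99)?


E[X] = C(99, 10) · 2^{1 − 45} = 15579278510796 · 2^{−44} = 15579278510796/17592186044416.
As a reduced fraction: E[X] = 3894819627699/4398046511104 ≈ 0.8855795.
Is E[X] < 1? YES.
Since E[X] < 1, there exists a 2-coloring of K_{99} with no monochromatic K_10; hence R(10, 10) > 99.

E[X] = 3894819627699/4398046511104 ≈ 0.8855795; E[X] < 1, so R(10, 10) > 99.


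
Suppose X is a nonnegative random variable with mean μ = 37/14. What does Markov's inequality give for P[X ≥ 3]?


μ = E[X] = 37/14, a = 3.
Markov: P[X ≥ 3] ≤ μ/a = (37/14)/3 = 37/42.
Numerically: ≈ 0.880952.
(Since a = 3 > μ = 2.642857, the bound 37/42 is < 1 and informative.)

P[X ≥ 3] ≤ 37/42 ≈ 0.880952.


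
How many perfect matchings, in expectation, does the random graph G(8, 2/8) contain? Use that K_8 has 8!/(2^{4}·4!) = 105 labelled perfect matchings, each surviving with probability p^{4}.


K_8 has 8!/(2^{4}·4!) = 105 labelled perfect matchings.
For each such perfect matching H, let X_H = 1 if all 4 edges of H are present in G. Then P[X_H = 1] = p^{4} = (1/4)^{4} = 1/256.
By linearity: E[X] = Σ_H E[X_H] = 105 · p^{4} = 105 · 1/256 = 105/256.
Numerically: E[X] ≈ 0.410156.

E[X] = 105 · (1/4)^{4} = 105/256 ≈ 0.410156.


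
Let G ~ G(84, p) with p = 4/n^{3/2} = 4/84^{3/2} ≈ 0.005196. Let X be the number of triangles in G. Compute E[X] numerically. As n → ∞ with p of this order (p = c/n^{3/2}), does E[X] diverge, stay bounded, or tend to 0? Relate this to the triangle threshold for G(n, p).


Number of potential triangles: C(84, 3) = 95284.
Each occurs with probability p³ ≈ (0.005196)³ ≈ 1.402566e-07.
By linearity: E[X] = C(84, 3)·p³ ≈ 95284 · 1.402566e-07 ≈ 0.0134.
Since α = 3/2 > 1, p = c/n^{3/2} = o(1/n) is below the triangle threshold p ~ 1/n. Asymptotically E[X] ~ (c³/6)·n^{3(1−α)} = (4³/6)·n^{-1.5} → 0, so by Markov's inequality G has no triangles w.h.p.

E[X] ≈ 0.0134; in regime p = Θ(1/n^{3/2}) E[X] tends to 0 (below the triangle threshold p ~ 1/n).


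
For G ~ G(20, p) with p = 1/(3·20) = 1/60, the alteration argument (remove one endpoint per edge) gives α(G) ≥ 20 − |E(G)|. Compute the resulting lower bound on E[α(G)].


E[|E(G)|] = C(20, 2)·p = 190 · (1/60) = 19/6.
E[α(G)] ≥ n − E[|E(G)|] = 20 − 19/6 = 101/6.
Numerically: ≈ 16.833333.
(This is only a lower bound; the true E[α(G)] may be larger.)

E[α(G)] ≥ 101/6 ≈ 16.833333.


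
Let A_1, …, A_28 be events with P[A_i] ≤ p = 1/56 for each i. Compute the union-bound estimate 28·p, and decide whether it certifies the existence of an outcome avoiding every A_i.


Union bound: P[∪_{i=1}^{28} A_i] ≤ Σ_i P[A_i] ≤ 28·p = 28·(1/56) = 1/2.
Numerically: 1/2 ≈ 0.50000.
Is 1/2 < 1? YES.
Since P[∪ A_i] ≤ 1/2 < 1, the complement has P[∩ A_i^c] ≥ 1 − 1/2 = 1/2 > 0, so some outcome avoids every A_i.

28·p = 1/2 ≈ 0.50000; existence CERTIFIED by the union bound.


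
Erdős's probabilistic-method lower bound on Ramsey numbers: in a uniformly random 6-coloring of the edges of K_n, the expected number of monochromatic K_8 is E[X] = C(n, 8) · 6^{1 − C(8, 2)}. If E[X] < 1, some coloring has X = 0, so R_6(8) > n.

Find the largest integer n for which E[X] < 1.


We need C(n, 8) · 6^{1 − 28} < 1, i.e. C(n, 8) < 6^{28 − 1} = 1023490369077469249536.
Check values of n near the boundary:
  n = 1589: C(1589, 8) = 990389025825605844438; 990389025825605844438 < 1023490369077469249536? YES
  n = 1590: C(1590, 8) = 995397314198933813310; 995397314198933813310 < 1023490369077469249536? YES
  n = 1591: C(1591, 8) = 1000427749141189953870; 1000427749141189953870 < 1023490369077469249536? YES
  n = 1592: C(1592, 8) = 1005480414540892933435; 1005480414540892933435 < 1023490369077469249536? YES
  n = 1593: C(1593, 8) = 1010555394551193970323; 1010555394551193970323 < 1023490369077469249536? YES
  n = 1594: C(1594, 8) = 1015652773590544255167; 1015652773590544255167 < 1023490369077469249536? YES
  n = 1595: C(1595, 8) = 1020772636343363633895; 1020772636343363633895 < 1023490369077469249536? YES
  n = 1596: C(1596, 8) = 1025915067760710553965; 1025915067760710553965 < 1023490369077469249536? NO
  n = 1597: C(1597, 8) = 1031080153060953275445; 1031080153060953275445 < 1023490369077469249536? NO
  n = 1598: C(1598, 8) = 1036267977730442348529; 1036267977730442348529 < 1023490369077469249536? NO
The largest n with C(n, 8) < 1023490369077469249536 is n = 1595 (where E[X] = 113419181815929292655/113721152119718805504 ≈ 0.9973446). Hence R_6(8) > 1595, i.e. R_6(8) ≥ 1596.

Largest n = 1595; hence R_6(8) > 1595.


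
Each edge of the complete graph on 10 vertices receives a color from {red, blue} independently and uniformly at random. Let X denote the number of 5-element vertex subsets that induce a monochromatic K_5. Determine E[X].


Let X = Σ_S X_S over the C(10, 5) = 252 subsets S of size 5, where X_S = 1 if the K_5 on S is monochromatic.
For a fixed S, the K_5 on S has C(5, 2) = 10 edges. P[all 10 edges red] = (1/2)^10, and likewise for blue, so P[monochromatic] = 2·(1/2)^10 = 2^{1 − 10} = 1/512.
Summing: E[X] = C(10, 5) · 2^{1 − 10} = 252 · 1/512 = 63/128.
Numerically: E[X] ≈ 0.492.

E[X] = C(10,5)·2^(1−C(5,2)) = 63/128 ≈ 0.492.


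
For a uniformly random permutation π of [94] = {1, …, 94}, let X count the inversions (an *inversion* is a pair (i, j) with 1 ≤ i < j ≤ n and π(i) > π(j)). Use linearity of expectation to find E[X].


Write X = Σ X_I over the C(94, 2) = 4371 pairs i < j, with X_I the indicator of one inversion.
There are 4371 indicators.
For each fixed pair i < j, the values π(i) and π(j) are two distinct elements of {1, …, 94} in uniformly random order; by symmetry P[π(i) > π(j)] = 1/2.
By linearity: E[X] = 4371 · (1/2) = C(94, 2) · (1/2) = 4371/2 = 4371/2 ≈ 2185.500000.

E[X] = 4371/2 = 2185.500000.


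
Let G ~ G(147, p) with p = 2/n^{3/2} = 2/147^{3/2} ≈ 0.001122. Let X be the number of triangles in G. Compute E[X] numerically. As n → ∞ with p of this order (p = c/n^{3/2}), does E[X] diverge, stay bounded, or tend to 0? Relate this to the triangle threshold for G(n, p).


Number of potential triangles: C(147, 3) = 518665.
Each occurs with probability p³ ≈ (0.001122)³ ≈ 1.413064e-09.
By linearity: E[X] = C(147, 3)·p³ ≈ 518665 · 1.413064e-09 ≈ 0.0007.
Since α = 3/2 > 1, p = c/n^{3/2} = o(1/n) is below the triangle threshold p ~ 1/n. Asymptotically E[X] ~ (c³/6)·n^{3(1−α)} = (2³/6)·n^{-1.5} → 0, so by Markov's inequality G has no triangles w.h.p.

E[X] ≈ 0.0007; in regime p = Θ(1/n^{3/2}) E[X] tends to 0 (below the triangle threshold p ~ 1/n).


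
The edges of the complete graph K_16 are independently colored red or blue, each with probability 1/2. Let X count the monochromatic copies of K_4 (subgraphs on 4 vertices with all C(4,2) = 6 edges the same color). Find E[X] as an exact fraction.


Let X = Σ_S X_S over the C(16, 4) = 1820 subsets S of size 4, where X_S = 1 if the K_4 on S is monochromatic.
For a fixed S, the K_4 on S has C(4, 2) = 6 edges. P[all 6 edges red] = (1/2)^6, and likewise for blue, so P[monochromatic] = 2·(1/2)^6 = 2^{1 − 6} = 1/32.
By linearity: E[X] = C(16, 4) · 2^{1 − 6} = 1820 · 1/32 = 455/8.
Numerically: E[X] ≈ 56.875000.

E[X] = C(16,4)·2^(1−C(4,2)) = 455/8 ≈ 56.875000.


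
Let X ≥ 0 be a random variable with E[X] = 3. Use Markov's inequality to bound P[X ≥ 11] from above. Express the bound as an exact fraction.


μ = E[X] = 3, a = 11.
Markov: P[X ≥ 11] ≤ μ/a = (3)/11 = 3/11.
Numerically: ≈ 0.273.
(Since a = 11 > μ = 3.000, the bound 3/11 is < 1 and informative.)

P[X ≥ 11] ≤ 3/11 ≈ 0.273.


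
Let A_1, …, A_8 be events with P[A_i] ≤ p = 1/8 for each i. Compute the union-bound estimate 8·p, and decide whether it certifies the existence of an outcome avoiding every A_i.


Union bound: P[∪_{i=1}^{8} A_i] ≤ Σ_i P[A_i] ≤ 8·p = 8·(1/8) = 1.
Numerically: 1 ≈ 1.0000000.
Is 1 < 1? NO.
Since the bound 1 is ≥ 1, the union bound is uninformative here; it does NOT by itself certify existence.

8·p = 1 ≈ 1.0000000; existence NOT certified by the union bound.


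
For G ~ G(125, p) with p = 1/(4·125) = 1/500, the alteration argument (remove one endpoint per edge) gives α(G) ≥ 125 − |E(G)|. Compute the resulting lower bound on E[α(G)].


E[|E(G)|] = C(125, 2)·p = 7750 · (1/500) = 31/2.
E[α(G)] ≥ n − E[|E(G)|] = 125 − 31/2 = 219/2.
Numerically: ≈ 109.500000.
(This is only a lower bound; the true E[α(G)] may be larger.)

E[α(G)] ≥ 219/2 ≈ 109.500000.


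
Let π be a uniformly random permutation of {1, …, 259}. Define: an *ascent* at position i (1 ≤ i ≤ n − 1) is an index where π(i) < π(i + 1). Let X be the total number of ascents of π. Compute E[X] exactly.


Write X = Σ X_I over i = 1, …, 258, with X_I the indicator of one ascent.
There are 258 indicators.
For each fixed i, the pair (π(i), π(i+1)) is a uniformly random ordered pair of distinct values from {1, …, 259}; by symmetry P[π(i) < π(i+1)] = 1/2.
By linearity: E[X] = 258 · (1/2) = (259 − 1) · (1/2) = 129 ≈ 129.0000.

E[X] = 129 = 129.0000.


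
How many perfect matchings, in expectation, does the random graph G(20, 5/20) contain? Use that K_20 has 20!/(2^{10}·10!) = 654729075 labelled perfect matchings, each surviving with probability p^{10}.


K_20 has 20!/(2^{10}·10!) = 654729075 labelled perfect matchings.
For each such perfect matching H, let X_H = 1 if all 10 edges of H are present in G. Then P[X_H = 1] = p^{10} = (1/4)^{10} = 1/1048576.
By linearity of expectation: E[X] = Σ_H E[X_H] = 654729075 · p^{10} = 654729075 · 1/1048576 = 654729075/1048576.
Numerically: E[X] ≈ 624.4.

E[X] = 654729075 · (1/4)^{10} = 654729075/1048576 ≈ 624.4.


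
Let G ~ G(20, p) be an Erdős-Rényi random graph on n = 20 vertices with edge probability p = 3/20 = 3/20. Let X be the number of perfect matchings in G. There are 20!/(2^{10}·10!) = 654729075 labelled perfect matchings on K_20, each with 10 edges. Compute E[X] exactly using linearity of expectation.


K_20 has 20!/(2^{10}·10!) = 654729075 labelled perfect matchings.
For each such perfect matching H, let X_H = 1 if all 10 edges of H are present in G. Then P[X_H = 1] = p^{10} = (3/20)^{10} = 59049/10240000000000.
Summing the indicators: E[X] = Σ_H E[X_H] = 654729075 · p^{10} = 654729075 · 59049/10240000000000 = 1546443885987/409600000000.
Numerically: E[X] ≈ 3.7755.

E[X] = 654729075 · (3/20)^{10} = 1546443885987/409600000000 ≈ 3.7755.


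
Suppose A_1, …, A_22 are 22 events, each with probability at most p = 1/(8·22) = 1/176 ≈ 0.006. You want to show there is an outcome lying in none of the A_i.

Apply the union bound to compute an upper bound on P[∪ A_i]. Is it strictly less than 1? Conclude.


Union bound: P[∪_{i=1}^{22} A_i] ≤ Σ_i P[A_i] ≤ 22·p = 22·(1/176) = 1/8.
Numerically: 1/8 ≈ 0.125.
Is 1/8 < 1? YES.
Since P[∪ A_i] ≤ 1/8 < 1, the complement has P[∩ A_i^c] ≥ 1 − 1/8 = 7/8 > 0, so some outcome avoids every A_i.

22·p = 1/8 ≈ 0.125; existence CERTIFIED by the union bound.


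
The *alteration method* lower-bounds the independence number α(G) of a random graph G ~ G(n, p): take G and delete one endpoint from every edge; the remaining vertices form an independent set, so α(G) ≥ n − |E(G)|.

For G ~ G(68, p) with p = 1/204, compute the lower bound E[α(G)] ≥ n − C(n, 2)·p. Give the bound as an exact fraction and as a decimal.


E[|E(G)|] = C(68, 2)·p = 2278 · (1/204) = 67/6.
E[α(G)] ≥ n − E[|E(G)|] = 68 − 67/6 = 341/6.
Numerically: ≈ 56.83333.
(This is only a lower bound; the true E[α(G)] may be larger.)

E[α(G)] ≥ 341/6 ≈ 56.83333.


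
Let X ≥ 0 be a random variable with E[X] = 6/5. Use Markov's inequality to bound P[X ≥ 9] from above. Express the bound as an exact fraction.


μ = E[X] = 6/5, a = 9.
Markov: P[X ≥ 9] ≤ μ/a = (6/5)/9 = 2/15.
Numerically: ≈ 0.13333.
(Since a = 9 > μ = 1.20000, the bound 2/15 is < 1 and informative.)

P[X ≥ 9] ≤ 2/15 ≈ 0.13333.


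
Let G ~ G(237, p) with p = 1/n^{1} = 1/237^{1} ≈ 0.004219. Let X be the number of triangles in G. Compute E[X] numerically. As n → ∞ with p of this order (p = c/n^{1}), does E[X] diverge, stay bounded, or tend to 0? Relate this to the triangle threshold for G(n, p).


Number of potential triangles: C(237, 3) = 2190670.
Each occurs with probability p³ ≈ (0.004219)³ ≈ 7.511989e-08.
By linearity: E[X] = C(237, 3)·p³ ≈ 2190670 · 7.511989e-08 ≈ 0.1646.
Here α = 1, so p = 1/n is exactly at the triangle threshold p ~ 1/n. Asymptotically E[X] → c³/6 = 1³/6 = 1/6 ≈ 0.1667, a bounded constant. In this regime the triangle count is asymptotically Poisson(c³/6).

E[X] ≈ 0.1646; in regime p = Θ(1/n^{1}) E[X] stays bounded (at the triangle threshold p ~ 1/n).


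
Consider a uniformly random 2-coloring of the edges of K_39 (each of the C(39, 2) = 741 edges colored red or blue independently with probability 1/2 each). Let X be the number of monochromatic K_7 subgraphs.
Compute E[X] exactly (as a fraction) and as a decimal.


Let X = Σ_S X_S over the C(39, 7) = 15380937 subsets S of size 7, where X_S = 1 if the K_7 on S is monochromatic.
For a fixed S, the K_7 on S has C(7, 2) = 21 edges. P[all 21 edges red] = (1/2)^21, and likewise for blue, so P[monochromatic] = 2·(1/2)^21 = 2^{1 − 21} = 1/1048576.
Summing: E[X] = C(39, 7) · 2^{1 − 21} = 15380937 · 1/1048576 = 15380937/1048576.
Numerically: E[X] ≈ 14.668.

E[X] = C(39,7)·2^(1−C(7,2)) = 15380937/1048576 ≈ 14.668.


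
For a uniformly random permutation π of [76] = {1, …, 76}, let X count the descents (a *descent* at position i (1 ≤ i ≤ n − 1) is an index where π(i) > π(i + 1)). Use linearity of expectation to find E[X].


Write X = Σ X_I over i = 1, …, 75, with X_I the indicator of one descent.
There are 75 indicators.
For each fixed i, the pair (π(i), π(i+1)) is a uniformly random ordered pair of distinct values from {1, …, 76}; by symmetry P[π(i) > π(i+1)] = 1/2.
By linearity: E[X] = 75 · (1/2) = (76 − 1) · (1/2) = 75/2 ≈ 37.500.

E[X] = 75/2 = 37.500.


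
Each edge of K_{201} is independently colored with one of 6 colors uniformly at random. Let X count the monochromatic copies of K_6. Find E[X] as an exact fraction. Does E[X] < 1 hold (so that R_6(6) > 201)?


E[X] = C(201, 6) · 6^{1 − 15} = 84944276340 · 6^{−14} = 84944276340/78364164096.
As a reduced fraction: E[X] = 7078689695/6530347008 ≈ 1.0840.
Is E[X] < 1? NO.
Since E[X] ≥ 1, the first-moment bound is inconclusive at n = 201; it does NOT by itself certify R_6(6) > 201.

E[X] = 7078689695/6530347008 ≈ 1.0840; E[X] ≥ 1; first-moment method inconclusive here.


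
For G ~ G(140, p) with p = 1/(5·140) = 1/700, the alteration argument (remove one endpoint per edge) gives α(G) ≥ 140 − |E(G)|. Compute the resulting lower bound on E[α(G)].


E[|E(G)|] = C(140, 2)·p = 9730 · (1/700) = 139/10.
E[α(G)] ≥ n − E[|E(G)|] = 140 − 139/10 = 1261/10.
Numerically: ≈ 126.10000.
(This is only a lower bound; the true E[α(G)] may be larger.)

E[α(G)] ≥ 1261/10 ≈ 126.10000.


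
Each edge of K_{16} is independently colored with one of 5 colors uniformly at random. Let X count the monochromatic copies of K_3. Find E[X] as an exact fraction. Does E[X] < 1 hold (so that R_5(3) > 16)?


E[X] = C(16, 3) · 5^{1 − 3} = 560 · 5^{−2} = 560/25.
As a reduced fraction: E[X] = 112/5 ≈ 22.400000.
Is E[X] < 1? NO.
Since E[X] ≥ 1, the first-moment bound is inconclusive at n = 16; it does NOT by itself certify R_5(3) > 16.

E[X] = 112/5 ≈ 22.400000; E[X] ≥ 1; first-moment method inconclusive here.


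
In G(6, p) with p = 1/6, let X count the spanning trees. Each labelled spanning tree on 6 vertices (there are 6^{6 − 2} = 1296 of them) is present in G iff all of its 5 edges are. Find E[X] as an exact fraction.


K_6 has 6^{6 − 2} = 1296 labelled spanning trees.
For each such spanning tree H, let X_H = 1 if all 5 edges of H are present in G. Then P[X_H = 1] = p^{5} = (1/6)^{5} = 1/7776.
Summing the indicators: E[X] = Σ_H E[X_H] = 1296 · p^{5} = 1296 · 1/7776 = 1/6.
Numerically: E[X] ≈ 0.166667.

E[X] = 1296 · (1/6)^{5} = 1/6 ≈ 0.166667.


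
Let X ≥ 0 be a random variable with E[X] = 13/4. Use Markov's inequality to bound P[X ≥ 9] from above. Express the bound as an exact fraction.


μ = E[X] = 13/4, a = 9.
Markov: P[X ≥ 9] ≤ μ/a = (13/4)/9 = 13/36.
Numerically: ≈ 0.361.
(Since a = 9 > μ = 3.250, the bound 13/36 is < 1 and informative.)

P[X ≥ 9] ≤ 13/36 ≈ 0.361.


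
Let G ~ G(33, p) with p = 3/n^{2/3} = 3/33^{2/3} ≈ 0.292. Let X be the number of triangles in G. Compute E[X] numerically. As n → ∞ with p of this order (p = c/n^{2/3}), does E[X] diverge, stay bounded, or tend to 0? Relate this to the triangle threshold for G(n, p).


Number of potential triangles: C(33, 3) = 5456.
Each occurs with probability p³ ≈ (0.292)³ ≈ 2.47934e-02.
By linearity: E[X] = C(33, 3)·p³ ≈ 5456 · 2.47934e-02 ≈ 135.273.
Since α = 2/3 < 1, p = c/n^{2/3} ≫ 1/n is above the triangle threshold p ~ 1/n. Asymptotically E[X] ~ (c³/6)·n^{3(1−α)} = (3³/6)·n^{1} → ∞; triangles are abundant w.h.p.

E[X] ≈ 135.273; in regime p = Θ(1/n^{2/3}) E[X] diverges (above the triangle threshold p ~ 1/n).


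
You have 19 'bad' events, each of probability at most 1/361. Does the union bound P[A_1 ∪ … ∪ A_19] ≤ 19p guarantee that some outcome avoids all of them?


Union bound: P[∪_{i=1}^{19} A_i] ≤ Σ_i P[A_i] ≤ 19·p = 19·(1/361) = 1/19.
Numerically: 1/19 ≈ 0.0526316.
Is 1/19 < 1? YES.
Since P[∪ A_i] ≤ 1/19 < 1, the complement has P[∩ A_i^c] ≥ 1 − 1/19 = 18/19 > 0, so some outcome avoids every A_i.

19·p = 1/19 ≈ 0.0526316; existence CERTIFIED by the union bound.


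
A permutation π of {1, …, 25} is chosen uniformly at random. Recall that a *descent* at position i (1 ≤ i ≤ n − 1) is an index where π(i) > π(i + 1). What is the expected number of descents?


Write X = Σ X_I over i = 1, …, 24, with X_I the indicator of one descent.
There are 24 indicators.
For each fixed i, the pair (π(i), π(i+1)) is a uniformly random ordered pair of distinct values from {1, …, 25}; by symmetry P[π(i) > π(i+1)] = 1/2.
By linearity: E[X] = 24 · (1/2) = (25 − 1) · (1/2) = 12 ≈ 12.000000.

E[X] = 12 = 12.000000.


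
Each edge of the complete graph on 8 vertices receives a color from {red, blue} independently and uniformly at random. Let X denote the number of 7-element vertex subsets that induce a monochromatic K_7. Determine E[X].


Let X = Σ_S X_S over the C(8, 7) = 8 subsets S of size 7, where X_S = 1 if the K_7 on S is monochromatic.
For a fixed S, the K_7 on S has C(7, 2) = 21 edges. P[all 21 edges red] = (1/2)^21, and likewise for blue, so P[monochromatic] = 2·(1/2)^21 = 2^{1 − 21} = 1/1048576.
By linearity of expectation: E[X] = C(8, 7) · 2^{1 − 21} = 8 · 1/1048576 = 1/131072.
Numerically: E[X] ≈ 0.00001.

E[X] = C(8,7)·2^(1−C(7,2)) = 1/131072 ≈ 0.00001.


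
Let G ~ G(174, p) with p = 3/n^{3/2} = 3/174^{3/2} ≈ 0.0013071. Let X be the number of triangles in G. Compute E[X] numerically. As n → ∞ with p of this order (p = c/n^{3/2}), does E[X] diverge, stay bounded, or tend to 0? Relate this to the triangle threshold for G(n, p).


Number of potential triangles: C(174, 3) = 862924.
Each occurs with probability p³ ≈ (0.0013071)³ ≈ 2.2330176e-09.
By linearity: E[X] = C(174, 3)·p³ ≈ 862924 · 2.2330176e-09 ≈ 0.00193.
Since α = 3/2 > 1, p = c/n^{3/2} = o(1/n) is below the triangle threshold p ~ 1/n. Asymptotically E[X] ~ (c³/6)·n^{3(1−α)} = (3³/6)·n^{-1.5} → 0, so by Markov's inequality G has no triangles w.h.p.

E[X] ≈ 0.00193; in regime p = Θ(1/n^{3/2}) E[X] tends to 0 (below the triangle threshold p ~ 1/n).


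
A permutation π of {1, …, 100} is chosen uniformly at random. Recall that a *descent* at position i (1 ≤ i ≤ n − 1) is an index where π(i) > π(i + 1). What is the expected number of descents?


Write X = Σ X_I over i = 1, …, 99, with X_I the indicator of one descent.
There are 99 indicators.
For each fixed i, the pair (π(i), π(i+1)) is a uniformly random ordered pair of distinct values from {1, …, 100}; by symmetry P[π(i) > π(i+1)] = 1/2.
By linearity: E[X] = 99 · (1/2) = (100 − 1) · (1/2) = 99/2 ≈ 49.500.

E[X] = 99/2 = 49.500.


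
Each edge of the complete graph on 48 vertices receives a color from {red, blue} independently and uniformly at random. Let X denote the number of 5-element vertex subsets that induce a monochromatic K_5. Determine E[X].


Let X = Σ_S X_S over the C(48, 5) = 1712304 subsets S of size 5, where X_S = 1 if the K_5 on S is monochromatic.
For a fixed S, the K_5 on S has C(5, 2) = 10 edges. P[all 10 edges red] = (1/2)^10, and likewise for blue, so P[monochromatic] = 2·(1/2)^10 = 2^{1 − 10} = 1/512.
By linearity: E[X] = C(48, 5) · 2^{1 − 10} = 1712304 · 1/512 = 107019/32.
Numerically: E[X] ≈ 3344.34375.

E[X] = C(48,5)·2^(1−C(5,2)) = 107019/32 ≈ 3344.34375.


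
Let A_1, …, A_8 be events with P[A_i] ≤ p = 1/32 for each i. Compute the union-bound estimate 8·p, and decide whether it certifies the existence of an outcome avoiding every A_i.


Union bound: P[∪_{i=1}^{8} A_i] ≤ Σ_i P[A_i] ≤ 8·p = 8·(1/32) = 1/4.
Numerically: 1/4 ≈ 0.250.
Is 1/4 < 1? YES.
Since P[∪ A_i] ≤ 1/4 < 1, the complement has P[∩ A_i^c] ≥ 1 − 1/4 = 3/4 > 0, so some outcome avoids every A_i.

8·p = 1/4 ≈ 0.250; existence CERTIFIED by the union bound.


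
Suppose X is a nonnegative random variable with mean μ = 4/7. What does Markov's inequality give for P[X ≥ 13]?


μ = E[X] = 4/7, a = 13.
Markov: P[X ≥ 13] ≤ μ/a = (4/7)/13 = 4/91.
Numerically: ≈ 0.043956.
(Since a = 13 > μ = 0.571429, the bound 4/91 is < 1 and informative.)

P[X ≥ 13] ≤ 4/91 ≈ 0.043956.


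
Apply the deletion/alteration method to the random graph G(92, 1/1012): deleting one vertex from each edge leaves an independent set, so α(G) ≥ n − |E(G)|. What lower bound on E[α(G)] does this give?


E[|E(G)|] = C(92, 2)·p = 4186 · (1/1012) = 91/22.
E[α(G)] ≥ n − E[|E(G)|] = 92 − 91/22 = 1933/22.
Numerically: ≈ 87.8636.
(This is only a lower bound; the true E[α(G)] may be larger.)

E[α(G)] ≥ 1933/22 ≈ 87.8636.


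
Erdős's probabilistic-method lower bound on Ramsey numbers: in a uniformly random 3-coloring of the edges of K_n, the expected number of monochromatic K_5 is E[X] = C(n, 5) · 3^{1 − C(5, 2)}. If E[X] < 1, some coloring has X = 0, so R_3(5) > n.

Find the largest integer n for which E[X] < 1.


We need C(n, 5) · 3^{1 − 10} < 1, i.e. C(n, 5) < 3^{10 − 1} = 19683.
Check values of n near the boundary:
  n = 18: C(18, 5) = 8568; 8568 < 19683? YES
  n = 19: C(19, 5) = 11628; 11628 < 19683? YES
  n = 20: C(20, 5) = 15504; 15504 < 19683? YES
  n = 21: C(21, 5) = 20349; 20349 < 19683? NO
The largest n with C(n, 5) < 19683 is n = 20 (where E[X] = 5168/6561 ≈ 0.788). Hence R_3(5) > 20, i.e. R_3(5) ≥ 21.

Largest n = 20; hence R_3(5) > 20.


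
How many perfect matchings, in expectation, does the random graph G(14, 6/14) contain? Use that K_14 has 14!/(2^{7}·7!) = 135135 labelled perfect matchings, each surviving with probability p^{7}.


K_14 has 14!/(2^{7}·7!) = 135135 labelled perfect matchings.
For each such perfect matching H, let X_H = 1 if all 7 edges of H are present in G. Then P[X_H = 1] = p^{7} = (3/7)^{7} = 2187/823543.
Summing the indicators: E[X] = Σ_H E[X_H] = 135135 · p^{7} = 135135 · 2187/823543 = 42220035/117649.
Numerically: E[X] ≈ 358.864.

E[X] = 135135 · (3/7)^{7} = 42220035/117649 ≈ 358.864.


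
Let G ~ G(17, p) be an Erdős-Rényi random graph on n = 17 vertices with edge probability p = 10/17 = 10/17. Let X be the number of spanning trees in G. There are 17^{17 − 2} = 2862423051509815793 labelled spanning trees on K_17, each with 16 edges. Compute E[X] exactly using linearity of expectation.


K_17 has 17^{17 − 2} = 2862423051509815793 labelled spanning trees.
For each such spanning tree H, let X_H = 1 if all 16 edges of H are present in G. Then P[X_H = 1] = p^{16} = (10/17)^{16} = 10000000000000000/48661191875666868481.
Summing the indicators: E[X] = Σ_H E[X_H] = 2862423051509815793 · p^{16} = 2862423051509815793 · 10000000000000000/48661191875666868481 = 10000000000000000/17.
Numerically: E[X] ≈ 5.88235e+14.

E[X] = 2862423051509815793 · (10/17)^{16} = 10000000000000000/17 ≈ 5.88235e+14.


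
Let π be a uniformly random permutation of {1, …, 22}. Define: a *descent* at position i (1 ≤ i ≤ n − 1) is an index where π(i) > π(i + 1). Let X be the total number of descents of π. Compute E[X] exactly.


Write X = Σ X_I over i = 1, …, 21, with X_I the indicator of one descent.
There are 21 indicators.
For each fixed i, the pair (π(i), π(i+1)) is a uniformly random ordered pair of distinct values from {1, …, 22}; by symmetry P[π(i) > π(i+1)] = 1/2.
By linearity: E[X] = 21 · (1/2) = (22 − 1) · (1/2) = 21/2 ≈ 10.500000.

E[X] = 21/2 = 10.500000.


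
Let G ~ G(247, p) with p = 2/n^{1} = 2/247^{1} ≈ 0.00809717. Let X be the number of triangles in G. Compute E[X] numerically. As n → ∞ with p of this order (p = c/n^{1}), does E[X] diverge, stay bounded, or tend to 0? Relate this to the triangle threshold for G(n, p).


Number of potential triangles: C(247, 3) = 2481115.
Each occurs with probability p³ ≈ (0.00809717)³ ≈ 5.30883377e-07.
By linearity: E[X] = C(247, 3)·p³ ≈ 2481115 · 5.30883377e-07 ≈ 1.317183.
Here α = 1, so p = 2/n is exactly at the triangle threshold p ~ 1/n. Asymptotically E[X] → c³/6 = 2³/6 = 4/3 ≈ 1.333333, a bounded constant. In this regime the triangle count is asymptotically Poisson(c³/6).

E[X] ≈ 1.317183; in regime p = Θ(1/n^{1}) E[X] stays bounded (at the triangle threshold p ~ 1/n).


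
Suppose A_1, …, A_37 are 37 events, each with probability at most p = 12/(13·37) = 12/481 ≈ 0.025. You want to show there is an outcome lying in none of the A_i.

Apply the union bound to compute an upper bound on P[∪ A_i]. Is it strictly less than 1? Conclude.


Union bound: P[∪_{i=1}^{37} A_i] ≤ Σ_i P[A_i] ≤ 37·p = 37·(12/481) = 12/13.
Numerically: 12/13 ≈ 0.923.
Is 12/13 < 1? YES.
Since P[∪ A_i] ≤ 12/13 < 1, the complement has P[∩ A_i^c] ≥ 1 − 12/13 = 1/13 > 0, so some outcome avoids every A_i.

37·p = 12/13 ≈ 0.923; existence CERTIFIED by the union bound.


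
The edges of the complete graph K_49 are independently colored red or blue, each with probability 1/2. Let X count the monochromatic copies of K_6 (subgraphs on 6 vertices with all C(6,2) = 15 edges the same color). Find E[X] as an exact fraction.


Let X = Σ_S X_S over the C(49, 6) = 13983816 subsets S of size 6, where X_S = 1 if the K_6 on S is monochromatic.
For a fixed S, the K_6 on S has C(6, 2) = 15 edges. P[all 15 edges red] = (1/2)^15, and likewise for blue, so P[monochromatic] = 2·(1/2)^15 = 2^{1 − 15} = 1/16384.
By linearity: E[X] = C(49, 6) · 2^{1 − 15} = 13983816 · 1/16384 = 1747977/2048.
Numerically: E[X] ≈ 853.504.

E[X] = C(49,6)·2^(1−C(6,2)) = 1747977/2048 ≈ 853.504.


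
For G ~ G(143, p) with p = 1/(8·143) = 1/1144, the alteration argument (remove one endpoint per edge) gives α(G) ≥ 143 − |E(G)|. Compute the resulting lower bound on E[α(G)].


E[|E(G)|] = C(143, 2)·p = 10153 · (1/1144) = 71/8.
E[α(G)] ≥ n − E[|E(G)|] = 143 − 71/8 = 1073/8.
Numerically: ≈ 134.1250.
(This is only a lower bound; the true E[α(G)] may be larger.)

E[α(G)] ≥ 1073/8 ≈ 134.1250.


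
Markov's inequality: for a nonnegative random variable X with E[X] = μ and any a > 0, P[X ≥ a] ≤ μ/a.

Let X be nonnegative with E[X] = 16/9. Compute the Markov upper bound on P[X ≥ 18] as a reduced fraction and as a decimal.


μ = E[X] = 16/9, a = 18.
Markov: P[X ≥ 18] ≤ μ/a = (16/9)/18 = 8/81.
Numerically: ≈ 0.09877.
(Since a = 18 > μ = 1.77778, the bound 8/81 is < 1 and informative.)

P[X ≥ 18] ≤ 8/81 ≈ 0.09877.


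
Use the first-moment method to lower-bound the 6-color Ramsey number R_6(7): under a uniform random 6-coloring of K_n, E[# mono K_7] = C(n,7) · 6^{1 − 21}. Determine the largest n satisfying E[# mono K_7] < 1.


We need C(n, 7) · 6^{1 − 21} < 1, i.e. C(n, 7) < 6^{21 − 1} = 3656158440062976.
Check values of n near the boundary:
  n = 565: C(565, 7) = 3513212521235560; 3513212521235560 < 3656158440062976? YES
  n = 566: C(566, 7) = 3557206237959440; 3557206237959440 < 3656158440062976? YES
  n = 567: C(567, 7) = 3601671315933933; 3601671315933933 < 3656158440062976? YES
  n = 568: C(568, 7) = 3646611956239704; 3646611956239704 < 3656158440062976? YES
  n = 569: C(569, 7) = 3692032389858348; 3692032389858348 < 3656158440062976? NO
  n = 570: C(570, 7) = 3737936877831720; 3737936877831720 < 3656158440062976? NO
The largest n with C(n, 7) < 3656158440062976 is n = 568 (where E[X] = 16882462760369/16926659444736 ≈ 0.99739). Hence R_6(7) > 568, i.e. R_6(7) ≥ 569.

Largest n = 568; hence R_6(7) > 568.


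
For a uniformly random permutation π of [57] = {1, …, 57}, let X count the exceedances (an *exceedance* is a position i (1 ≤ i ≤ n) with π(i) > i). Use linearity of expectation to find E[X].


Write X = Σ_{i=1}^{57} X_i, where X_i = 1_{π(i) > i}.
For each fixed i, π(i) is uniform over {1, …, 57} (marginal of a uniform permutation), so P[π(i) > i] = (n − i)/n. Summing: Σ_{i=1}^{57} (n − i)/n = (0 + 1 + … + 56)/57 = 57(57 − 1)/(2·57) = (57 − 1)/2.
Hence E[X] = Σ_{i=1}^{57} (57 − i)/57 = 28 ≈ 28.0000.

E[X] = 28 = 28.0000.


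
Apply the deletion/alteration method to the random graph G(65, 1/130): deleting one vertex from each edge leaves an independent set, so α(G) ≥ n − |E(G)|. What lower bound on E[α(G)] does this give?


E[|E(G)|] = C(65, 2)·p = 2080 · (1/130) = 16.
E[α(G)] ≥ n − E[|E(G)|] = 65 − 16 = 49.
Numerically: ≈ 49.0000.
(This is only a lower bound; the true E[α(G)] may be larger.)

E[α(G)] ≥ 49 ≈ 49.0000.


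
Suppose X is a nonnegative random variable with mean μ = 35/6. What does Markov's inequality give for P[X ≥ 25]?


μ = E[X] = 35/6, a = 25.
Markov: P[X ≥ 25] ≤ μ/a = (35/6)/25 = 7/30.
Numerically: ≈ 0.23333.
(Since a = 25 > μ = 5.83333, the bound 7/30 is < 1 and informative.)

P[X ≥ 25] ≤ 7/30 ≈ 0.23333.


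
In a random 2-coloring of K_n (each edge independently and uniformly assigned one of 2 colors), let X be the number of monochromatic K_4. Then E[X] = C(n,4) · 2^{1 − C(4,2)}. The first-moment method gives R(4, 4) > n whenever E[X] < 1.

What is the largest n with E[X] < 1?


We need C(n, 4) · 2^{1 − 6} < 1, i.e. C(n, 4) < 2^{6 − 1} = 32.
Check values of n near the boundary:
  n = 4: C(4, 4) = 1; 1 < 32? YES
  n = 5: C(5, 4) = 5; 5 < 32? YES
  n = 6: C(6, 4) = 15; 15 < 32? YES
  n = 7: C(7, 4) = 35; 35 < 32? NO
  n = 8: C(8, 4) = 70; 70 < 32? NO
  n = 9: C(9, 4) = 126; 126 < 32? NO
The largest n with C(n, 4) < 32 is n = 6 (where E[X] = 15/32 ≈ 0.4688). Hence R(4, 4) > 6, i.e. R(4, 4) ≥ 7.

Largest n = 6; hence R(4, 4) > 6.


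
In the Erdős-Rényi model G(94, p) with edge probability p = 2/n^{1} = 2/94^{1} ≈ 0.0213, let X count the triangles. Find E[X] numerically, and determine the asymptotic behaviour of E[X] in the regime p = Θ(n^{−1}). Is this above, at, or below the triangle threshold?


Number of potential triangles: C(94, 3) = 134044.
Each occurs with probability p³ ≈ (0.0213)³ ≈ 9.63178e-06.
By linearity: E[X] = C(94, 3)·p³ ≈ 134044 · 9.63178e-06 ≈ 1.291.
Here α = 1, so p = 2/n is exactly at the triangle threshold p ~ 1/n. Asymptotically E[X] → c³/6 = 2³/6 = 4/3 ≈ 1.333, a bounded constant. In this regime the triangle count is asymptotically Poisson(c³/6).

E[X] ≈ 1.291; in regime p = Θ(1/n^{1}) E[X] stays bounded (at the triangle threshold p ~ 1/n).


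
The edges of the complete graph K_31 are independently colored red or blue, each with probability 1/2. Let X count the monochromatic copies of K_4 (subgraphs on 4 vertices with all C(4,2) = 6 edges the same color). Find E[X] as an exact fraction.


Let X = Σ_S X_S over the C(31, 4) = 31465 subsets S of size 4, where X_S = 1 if the K_4 on S is monochromatic.
For a fixed S, the K_4 on S has C(4, 2) = 6 edges. P[all 6 edges red] = (1/2)^6, and likewise for blue, so P[monochromatic] = 2·(1/2)^6 = 2^{1 − 6} = 1/32.
By linearity of expectation: E[X] = C(31, 4) · 2^{1 − 6} = 31465 · 1/32 = 31465/32.
Numerically: E[X] ≈ 983.2812.

E[X] = C(31,4)·2^(1−C(4,2)) = 31465/32 ≈ 983.2812.


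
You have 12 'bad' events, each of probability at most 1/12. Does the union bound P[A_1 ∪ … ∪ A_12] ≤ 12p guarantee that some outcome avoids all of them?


Union bound: P[∪_{i=1}^{12} A_i] ≤ Σ_i P[A_i] ≤ 12·p = 12·(1/12) = 1.
Numerically: 1 ≈ 1.00000.
Is 1 < 1? NO.
Since the bound 1 is ≥ 1, the union bound is uninformative here; it does NOT by itself certify existence.

12·p = 1 ≈ 1.00000; existence NOT certified by the union bound.


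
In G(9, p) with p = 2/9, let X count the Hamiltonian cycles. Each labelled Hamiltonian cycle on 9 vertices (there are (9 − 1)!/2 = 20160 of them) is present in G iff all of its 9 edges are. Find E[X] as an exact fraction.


K_9 has (9 − 1)!/2 = 20160 labelled Hamiltonian cycles.
For each such Hamiltonian cycle H, let X_H = 1 if all 9 edges of H are present in G. Then P[X_H = 1] = p^{9} = (2/9)^{9} = 512/387420489.
By linearity of expectation: E[X] = Σ_H E[X_H] = 20160 · p^{9} = 20160 · 512/387420489 = 1146880/43046721.
Numerically: E[X] ≈ 0.0266.

E[X] = 20160 · (2/9)^{9} = 1146880/43046721 ≈ 0.0266.


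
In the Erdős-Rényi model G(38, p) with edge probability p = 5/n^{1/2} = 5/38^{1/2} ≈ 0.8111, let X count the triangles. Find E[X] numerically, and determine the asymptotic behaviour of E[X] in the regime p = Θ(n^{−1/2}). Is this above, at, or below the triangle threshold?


Number of potential triangles: C(38, 3) = 8436.
Each occurs with probability p³ ≈ (0.8111)³ ≈ 5.336231e-01.
By linearity: E[X] = C(38, 3)·p³ ≈ 8436 · 5.336231e-01 ≈ 4501.6444.
Since α = 1/2 < 1, p = c/n^{1/2} ≫ 1/n is above the triangle threshold p ~ 1/n. Asymptotically E[X] ~ (c³/6)·n^{3(1−α)} = (5³/6)·n^{1.5} → ∞; triangles are abundant w.h.p.

E[X] ≈ 4501.6444; in regime p = Θ(1/n^{1/2}) E[X] diverges (above the triangle threshold p ~ 1/n).


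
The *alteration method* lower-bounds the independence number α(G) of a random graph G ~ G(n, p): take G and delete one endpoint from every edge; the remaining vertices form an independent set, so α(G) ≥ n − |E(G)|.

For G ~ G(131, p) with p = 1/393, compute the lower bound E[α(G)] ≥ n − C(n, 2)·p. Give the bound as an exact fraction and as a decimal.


E[|E(G)|] = C(131, 2)·p = 8515 · (1/393) = 65/3.
E[α(G)] ≥ n − E[|E(G)|] = 131 − 65/3 = 328/3.
Numerically: ≈ 109.333333.
(This is only a lower bound; the true E[α(G)] may be larger.)

E[α(G)] ≥ 328/3 ≈ 109.333333.


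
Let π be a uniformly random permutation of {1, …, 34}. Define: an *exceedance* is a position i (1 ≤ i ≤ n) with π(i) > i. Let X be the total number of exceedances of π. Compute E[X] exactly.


Write X = Σ_{i=1}^{34} X_i, where X_i = 1_{π(i) > i}.
For each fixed i, π(i) is uniform over {1, …, 34} (marginal of a uniform permutation), so P[π(i) > i] = (n − i)/n. Summing: Σ_{i=1}^{34} (n − i)/n = (0 + 1 + … + 33)/34 = 34(34 − 1)/(2·34) = (34 − 1)/2.
Hence E[X] = Σ_{i=1}^{34} (34 − i)/34 = 33/2 ≈ 16.5000.

E[X] = 33/2 = 16.5000.


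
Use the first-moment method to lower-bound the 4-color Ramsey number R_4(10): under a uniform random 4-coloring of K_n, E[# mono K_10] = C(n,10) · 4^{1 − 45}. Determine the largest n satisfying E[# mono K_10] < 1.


We need C(n, 10) · 4^{1 − 45} < 1, i.e. C(n, 10) < 4^{45 − 1} = 309485009821345068724781056.
Check values of n near the boundary:
  n = 2022: C(2022, 10) = 307870445231474093395937796; 307870445231474093395937796 < 309485009821345068724781056? YES
  n = 2023: C(2023, 10) = 309399856285778485315440716; 309399856285778485315440716 < 309485009821345068724781056? YES
  n = 2024: C(2024, 10) = 310936101848269937576192656; 310936101848269937576192656 < 309485009821345068724781056? NO
  n = 2025: C(2025, 10) = 312479209053472269772600560; 312479209053472269772600560 < 309485009821345068724781056? NO
The largest n with C(n, 10) < 309485009821345068724781056 is n = 2023 (where E[X] = 77349964071444621328860179/77371252455336267181195264 ≈ 0.999725). Hence R_4(10) > 2023, i.e. R_4(10) ≥ 2024.

Largest n = 2023; hence R_4(10) > 2023.


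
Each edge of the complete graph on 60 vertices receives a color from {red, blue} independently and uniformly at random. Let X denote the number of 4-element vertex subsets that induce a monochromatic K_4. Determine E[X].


Let X = Σ_S X_S over the C(60, 4) = 487635 subsets S of size 4, where X_S = 1 if the K_4 on S is monochromatic.
For a fixed S, the K_4 on S has C(4, 2) = 6 edges. P[all 6 edges red] = (1/2)^6, and likewise for blue, so P[monochromatic] = 2·(1/2)^6 = 2^{1 − 6} = 1/32.
By linearity of expectation: E[X] = C(60, 4) · 2^{1 − 6} = 487635 · 1/32 = 487635/32.
Numerically: E[X] ≈ 15238.5938.

E[X] = C(60,4)·2^(1−C(4,2)) = 487635/32 ≈ 15238.5938.
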